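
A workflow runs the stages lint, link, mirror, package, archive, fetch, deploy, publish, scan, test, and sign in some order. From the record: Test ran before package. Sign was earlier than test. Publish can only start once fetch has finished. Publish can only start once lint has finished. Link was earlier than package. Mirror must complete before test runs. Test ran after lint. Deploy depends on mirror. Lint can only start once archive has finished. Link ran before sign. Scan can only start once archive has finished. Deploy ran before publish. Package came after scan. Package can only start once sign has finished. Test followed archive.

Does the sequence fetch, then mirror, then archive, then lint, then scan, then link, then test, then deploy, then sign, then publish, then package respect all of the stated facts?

no

The constraints require sign before test, but in the proposed sequence test appears ahead of sign. That one violation is enough.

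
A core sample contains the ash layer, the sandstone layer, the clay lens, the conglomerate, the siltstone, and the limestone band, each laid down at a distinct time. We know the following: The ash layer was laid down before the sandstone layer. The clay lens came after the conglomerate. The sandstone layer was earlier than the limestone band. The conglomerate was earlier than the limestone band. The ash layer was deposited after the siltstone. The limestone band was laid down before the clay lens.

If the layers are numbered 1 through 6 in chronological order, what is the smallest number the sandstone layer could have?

The ash layer and the siltstone must both come before the sandstone layer — 2 forced predecessors.
Nothing else is forced ahead of the sandstone layer, so its earliest slot is position 2 + 1 = 3.

3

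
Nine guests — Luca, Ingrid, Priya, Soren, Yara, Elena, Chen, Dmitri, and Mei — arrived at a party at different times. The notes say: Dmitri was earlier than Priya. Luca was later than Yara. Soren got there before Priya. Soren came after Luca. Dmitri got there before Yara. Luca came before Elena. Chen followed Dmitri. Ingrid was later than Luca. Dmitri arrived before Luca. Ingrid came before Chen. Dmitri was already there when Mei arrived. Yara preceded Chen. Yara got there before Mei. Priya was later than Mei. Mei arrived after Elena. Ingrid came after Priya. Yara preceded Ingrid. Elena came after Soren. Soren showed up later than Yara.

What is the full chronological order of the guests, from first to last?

The constraints fix every adjacent pair, so only one ordering works:
Dmitri → Yara → Luca → Soren → Elena → Mei → Priya → Ingrid → Chen.

Dmitri, Yara, Luca, Soren, Elena, Mei, Priya, Ingrid, Chen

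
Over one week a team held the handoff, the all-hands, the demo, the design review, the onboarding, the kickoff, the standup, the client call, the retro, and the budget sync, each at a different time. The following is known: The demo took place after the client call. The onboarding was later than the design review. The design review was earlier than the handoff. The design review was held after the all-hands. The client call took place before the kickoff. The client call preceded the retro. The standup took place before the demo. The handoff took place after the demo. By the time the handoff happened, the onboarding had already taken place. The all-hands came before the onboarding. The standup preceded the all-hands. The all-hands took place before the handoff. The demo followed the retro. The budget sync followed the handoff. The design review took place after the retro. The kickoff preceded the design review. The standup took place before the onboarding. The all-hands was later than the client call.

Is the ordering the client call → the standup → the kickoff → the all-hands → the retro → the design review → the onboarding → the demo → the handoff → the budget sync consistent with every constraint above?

yes

Check each stated constraint against the proposed order — e.g. the standup is ahead of the demo; the client call is ahead of the demo. Every pair is in the required order; nothing is violated.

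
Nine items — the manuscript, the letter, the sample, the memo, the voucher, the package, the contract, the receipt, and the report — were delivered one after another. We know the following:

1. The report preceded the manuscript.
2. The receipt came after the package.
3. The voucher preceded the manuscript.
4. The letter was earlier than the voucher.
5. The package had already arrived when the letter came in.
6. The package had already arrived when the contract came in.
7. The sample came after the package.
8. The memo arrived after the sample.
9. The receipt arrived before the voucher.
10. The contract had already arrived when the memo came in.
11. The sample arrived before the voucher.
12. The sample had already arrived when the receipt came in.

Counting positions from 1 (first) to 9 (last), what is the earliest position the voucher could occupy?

The letter, the package, the receipt, and the sample must all come before the voucher — 4 forced predecessors.
Nothing else is forced ahead of the voucher, so its earliest slot is position 4 + 1 = 5.

5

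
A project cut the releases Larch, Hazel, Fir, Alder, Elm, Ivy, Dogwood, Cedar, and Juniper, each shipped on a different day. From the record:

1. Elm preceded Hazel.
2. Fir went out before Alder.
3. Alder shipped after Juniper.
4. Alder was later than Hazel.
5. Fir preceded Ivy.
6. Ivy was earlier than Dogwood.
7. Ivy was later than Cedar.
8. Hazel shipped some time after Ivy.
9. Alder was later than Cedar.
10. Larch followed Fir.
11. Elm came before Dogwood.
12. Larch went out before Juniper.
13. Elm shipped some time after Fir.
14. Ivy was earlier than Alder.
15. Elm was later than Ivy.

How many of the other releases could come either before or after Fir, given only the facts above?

Forced after Fir: Alder, Dogwood, Elm, Hazel, Ivy, Juniper, and Larch.
That leaves Cedar with no forced order relative to Fir — 1.

1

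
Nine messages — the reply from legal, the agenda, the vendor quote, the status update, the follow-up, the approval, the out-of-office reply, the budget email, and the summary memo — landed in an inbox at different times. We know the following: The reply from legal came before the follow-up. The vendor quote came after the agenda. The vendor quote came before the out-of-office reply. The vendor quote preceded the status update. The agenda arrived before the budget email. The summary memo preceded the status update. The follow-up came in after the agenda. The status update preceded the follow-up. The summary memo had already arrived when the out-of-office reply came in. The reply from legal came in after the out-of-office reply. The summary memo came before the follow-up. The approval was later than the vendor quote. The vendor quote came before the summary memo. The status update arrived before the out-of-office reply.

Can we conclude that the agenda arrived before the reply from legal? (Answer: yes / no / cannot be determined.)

yes

Chain the constraints: the agenda → the vendor quote → the out-of-office reply → the reply from legal. Each link is directly stated, so the agenda comes before the reply from legal.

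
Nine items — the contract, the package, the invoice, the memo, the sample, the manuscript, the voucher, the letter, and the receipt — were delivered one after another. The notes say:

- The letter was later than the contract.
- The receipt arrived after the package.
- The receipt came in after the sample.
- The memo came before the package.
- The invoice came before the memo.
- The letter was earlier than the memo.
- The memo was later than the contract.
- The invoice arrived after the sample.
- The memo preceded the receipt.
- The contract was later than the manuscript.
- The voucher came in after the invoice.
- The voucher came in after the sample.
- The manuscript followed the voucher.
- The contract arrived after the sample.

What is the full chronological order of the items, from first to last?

The constraints fix every adjacent pair, so only one ordering works:
the sample → the invoice → the voucher → the manuscript → the contract → the letter → the memo → the package → the receipt.

the sample, the invoice, the voucher, the manuscript, the contract, the letter, the memo, the package, the receipt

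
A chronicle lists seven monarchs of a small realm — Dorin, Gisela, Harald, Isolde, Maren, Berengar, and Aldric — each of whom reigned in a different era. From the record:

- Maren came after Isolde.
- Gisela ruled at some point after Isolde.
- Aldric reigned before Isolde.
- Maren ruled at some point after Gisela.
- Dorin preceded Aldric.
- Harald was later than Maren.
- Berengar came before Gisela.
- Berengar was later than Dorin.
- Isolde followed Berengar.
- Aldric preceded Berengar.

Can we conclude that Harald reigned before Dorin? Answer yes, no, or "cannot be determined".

Tracing the constraints gives Dorin → Berengar → Isolde → Maren → Harald, so Dorin must come before Harald.
That means Harald cannot be before Dorin.

no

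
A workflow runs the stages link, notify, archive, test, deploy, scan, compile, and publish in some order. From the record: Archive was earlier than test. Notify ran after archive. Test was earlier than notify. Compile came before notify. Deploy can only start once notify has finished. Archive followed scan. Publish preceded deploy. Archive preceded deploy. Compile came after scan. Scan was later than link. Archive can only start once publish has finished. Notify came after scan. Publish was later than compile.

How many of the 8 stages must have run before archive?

4

Directly stated before archive: publish and scan.
Compile reaches archive via compile → publish → archive.
Link reaches archive via link → scan → archive.
That's compile, link, publish, and scan — 4 in all.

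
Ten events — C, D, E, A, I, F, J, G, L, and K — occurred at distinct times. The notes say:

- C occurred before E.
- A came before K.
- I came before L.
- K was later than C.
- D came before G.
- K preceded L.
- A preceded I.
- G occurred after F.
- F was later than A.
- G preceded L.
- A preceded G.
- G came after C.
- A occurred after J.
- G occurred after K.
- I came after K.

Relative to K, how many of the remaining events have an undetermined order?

Forced before K: A, C, and J; forced after K: G, I, and L.
That leaves D, E, and F with no forced order relative to K — 3.

3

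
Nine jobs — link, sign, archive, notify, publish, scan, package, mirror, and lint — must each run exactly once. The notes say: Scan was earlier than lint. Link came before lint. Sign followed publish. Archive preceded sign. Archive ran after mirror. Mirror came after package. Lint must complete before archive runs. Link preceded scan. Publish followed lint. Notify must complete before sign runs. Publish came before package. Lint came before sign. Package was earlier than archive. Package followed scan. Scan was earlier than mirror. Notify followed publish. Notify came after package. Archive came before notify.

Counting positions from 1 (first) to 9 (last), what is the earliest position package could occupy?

5

Link, lint, publish, and scan must all come before package — 4 forced predecessors.
Nothing else is forced ahead of package, so its earliest slot is position 4 + 1 = 5.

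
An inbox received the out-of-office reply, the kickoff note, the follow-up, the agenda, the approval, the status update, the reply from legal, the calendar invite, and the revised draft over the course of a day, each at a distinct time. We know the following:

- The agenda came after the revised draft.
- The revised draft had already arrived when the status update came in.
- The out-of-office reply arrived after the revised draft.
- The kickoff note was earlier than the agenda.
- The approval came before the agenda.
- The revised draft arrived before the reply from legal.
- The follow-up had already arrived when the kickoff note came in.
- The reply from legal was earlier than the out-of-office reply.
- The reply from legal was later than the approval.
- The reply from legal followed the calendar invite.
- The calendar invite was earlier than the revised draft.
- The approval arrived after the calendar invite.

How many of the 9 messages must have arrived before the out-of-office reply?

4

Directly stated before the out-of-office reply: the reply from legal and the revised draft.
The approval reaches the out-of-office reply via the approval → the reply from legal → the out-of-office reply.
The calendar invite reaches the out-of-office reply via the calendar invite → the revised draft → the out-of-office reply.
No chain forces the follow-up (or any of the others) ahead of the out-of-office reply.
That's the approval, the calendar invite, the reply from legal, and the revised draft — 4 in all.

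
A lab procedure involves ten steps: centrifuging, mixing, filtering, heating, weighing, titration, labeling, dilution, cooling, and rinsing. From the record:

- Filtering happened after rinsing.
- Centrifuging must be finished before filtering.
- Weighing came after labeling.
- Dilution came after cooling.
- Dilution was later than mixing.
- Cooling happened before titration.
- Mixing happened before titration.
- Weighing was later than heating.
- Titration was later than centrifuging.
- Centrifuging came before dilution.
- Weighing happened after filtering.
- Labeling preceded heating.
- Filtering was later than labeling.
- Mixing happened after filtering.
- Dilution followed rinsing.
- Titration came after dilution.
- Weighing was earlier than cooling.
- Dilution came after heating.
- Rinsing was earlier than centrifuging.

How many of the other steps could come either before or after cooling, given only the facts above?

Forced before cooling: centrifuging, filtering, heating, labeling, rinsing, and weighing; forced after cooling: dilution and titration.
That leaves mixing with no forced order relative to cooling — 1.

1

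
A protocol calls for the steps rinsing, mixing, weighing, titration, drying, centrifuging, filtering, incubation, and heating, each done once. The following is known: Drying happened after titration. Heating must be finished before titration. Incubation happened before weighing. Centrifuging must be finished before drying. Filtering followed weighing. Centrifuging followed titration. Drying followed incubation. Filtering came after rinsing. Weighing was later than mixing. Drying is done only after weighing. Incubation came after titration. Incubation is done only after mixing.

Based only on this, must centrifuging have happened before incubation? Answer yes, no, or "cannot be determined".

No chain of stated constraints runs from centrifuging to incubation, and none runs from incubation to centrifuging either.
So the relative order of centrifuging and incubation is not fixed by the given facts.

cannot be determined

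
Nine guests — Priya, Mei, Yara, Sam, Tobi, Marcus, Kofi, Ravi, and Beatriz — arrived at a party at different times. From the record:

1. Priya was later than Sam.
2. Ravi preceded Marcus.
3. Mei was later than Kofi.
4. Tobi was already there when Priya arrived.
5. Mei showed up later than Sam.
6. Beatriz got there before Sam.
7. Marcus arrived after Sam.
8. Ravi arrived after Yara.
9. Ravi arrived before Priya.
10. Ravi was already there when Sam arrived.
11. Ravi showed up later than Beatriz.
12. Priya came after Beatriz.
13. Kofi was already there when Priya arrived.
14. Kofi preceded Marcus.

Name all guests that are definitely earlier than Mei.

Beatriz, Kofi, Ravi, Sam, Yara

Directly stated before Mei: Kofi and Sam.
Beatriz reaches Mei via Beatriz → Sam → Mei.
Ravi reaches Mei via Ravi → Sam → Mei.
Yara reaches Mei via Yara → Ravi → Sam → Mei.
No chain forces Priya (or any of the others) ahead of Mei.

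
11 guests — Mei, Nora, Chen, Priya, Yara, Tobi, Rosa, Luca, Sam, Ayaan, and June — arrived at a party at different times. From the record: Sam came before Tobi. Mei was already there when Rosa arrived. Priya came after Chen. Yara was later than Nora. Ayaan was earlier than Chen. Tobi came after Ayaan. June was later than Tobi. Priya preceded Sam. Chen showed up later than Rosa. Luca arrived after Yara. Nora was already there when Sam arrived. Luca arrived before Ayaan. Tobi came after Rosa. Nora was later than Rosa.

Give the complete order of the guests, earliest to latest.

The constraints fix every adjacent pair, so only one ordering works:
Mei → Rosa → Nora → Yara → Luca → Ayaan → Chen → Priya → Sam → Tobi → June.

Mei, Rosa, Nora, Yara, Luca, Ayaan, Chen, Priya, Sam, Tobi, June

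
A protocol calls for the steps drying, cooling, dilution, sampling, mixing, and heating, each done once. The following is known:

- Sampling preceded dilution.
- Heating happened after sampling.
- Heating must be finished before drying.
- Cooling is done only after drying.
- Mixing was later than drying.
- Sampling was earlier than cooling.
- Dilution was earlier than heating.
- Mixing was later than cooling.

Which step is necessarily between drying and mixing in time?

Tracing the constraints gives drying → cooling → mixing, so cooling sits after drying and before mixing.
No other step is forced both after drying and before mixing.

cooling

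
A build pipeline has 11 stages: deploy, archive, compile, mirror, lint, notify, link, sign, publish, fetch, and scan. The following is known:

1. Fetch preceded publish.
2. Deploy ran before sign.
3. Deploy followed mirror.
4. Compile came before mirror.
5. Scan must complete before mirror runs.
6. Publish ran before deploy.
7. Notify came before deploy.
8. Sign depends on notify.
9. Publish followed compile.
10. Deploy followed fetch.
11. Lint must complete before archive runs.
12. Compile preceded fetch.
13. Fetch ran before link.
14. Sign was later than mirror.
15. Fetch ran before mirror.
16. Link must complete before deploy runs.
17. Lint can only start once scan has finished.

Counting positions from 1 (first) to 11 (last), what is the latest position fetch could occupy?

Fetch must come before deploy, link, mirror, publish, and sign — 5 stages forced after it.
Everything else can be placed before fetch in some valid order, so fetch can sit as late as position 11 − 5 = 6.

6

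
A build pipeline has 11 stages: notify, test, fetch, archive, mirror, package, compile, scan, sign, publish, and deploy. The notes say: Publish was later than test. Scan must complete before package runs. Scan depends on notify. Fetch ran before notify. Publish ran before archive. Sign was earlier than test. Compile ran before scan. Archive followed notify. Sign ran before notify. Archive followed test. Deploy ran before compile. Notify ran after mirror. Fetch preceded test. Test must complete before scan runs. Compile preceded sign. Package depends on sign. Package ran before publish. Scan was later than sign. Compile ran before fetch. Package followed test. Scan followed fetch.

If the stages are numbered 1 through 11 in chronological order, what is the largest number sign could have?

Sign must come before archive, notify, package, publish, scan, and test — 6 stages forced after it.
Everything else can be placed before sign in some valid order, so sign can sit as late as position 11 − 6 = 5.

5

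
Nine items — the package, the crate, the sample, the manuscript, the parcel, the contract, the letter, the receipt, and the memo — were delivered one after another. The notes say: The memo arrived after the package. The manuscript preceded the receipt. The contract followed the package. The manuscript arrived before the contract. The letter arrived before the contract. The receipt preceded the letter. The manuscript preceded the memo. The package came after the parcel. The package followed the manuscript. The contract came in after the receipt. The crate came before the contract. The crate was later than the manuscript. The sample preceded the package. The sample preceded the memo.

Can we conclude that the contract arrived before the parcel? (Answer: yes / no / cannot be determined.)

Tracing the constraints gives the parcel → the package → the contract, so the parcel must come before the contract.
That means the contract cannot be before the parcel.

no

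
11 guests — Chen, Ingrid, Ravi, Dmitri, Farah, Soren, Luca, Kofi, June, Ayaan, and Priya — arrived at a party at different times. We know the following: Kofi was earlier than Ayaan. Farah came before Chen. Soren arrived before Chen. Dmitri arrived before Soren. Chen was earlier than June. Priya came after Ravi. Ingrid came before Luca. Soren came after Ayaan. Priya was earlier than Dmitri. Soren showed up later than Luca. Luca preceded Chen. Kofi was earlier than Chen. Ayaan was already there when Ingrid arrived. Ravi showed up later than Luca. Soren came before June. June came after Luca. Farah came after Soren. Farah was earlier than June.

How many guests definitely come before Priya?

5

Directly stated before Priya: Ravi.
Ayaan reaches Priya via Ayaan → Ingrid → Luca → Ravi → Priya.
Ingrid reaches Priya via Ingrid → Luca → Ravi → Priya.
Kofi reaches Priya via Kofi → Ayaan → Ingrid → Luca → Ravi → Priya.
Likewise Luca reaches Priya by chaining the stated constraints.
No chain forces Dmitri (or any of the others) ahead of Priya.
That's Ayaan, Ingrid, Kofi, Luca, and Ravi — 5 in all.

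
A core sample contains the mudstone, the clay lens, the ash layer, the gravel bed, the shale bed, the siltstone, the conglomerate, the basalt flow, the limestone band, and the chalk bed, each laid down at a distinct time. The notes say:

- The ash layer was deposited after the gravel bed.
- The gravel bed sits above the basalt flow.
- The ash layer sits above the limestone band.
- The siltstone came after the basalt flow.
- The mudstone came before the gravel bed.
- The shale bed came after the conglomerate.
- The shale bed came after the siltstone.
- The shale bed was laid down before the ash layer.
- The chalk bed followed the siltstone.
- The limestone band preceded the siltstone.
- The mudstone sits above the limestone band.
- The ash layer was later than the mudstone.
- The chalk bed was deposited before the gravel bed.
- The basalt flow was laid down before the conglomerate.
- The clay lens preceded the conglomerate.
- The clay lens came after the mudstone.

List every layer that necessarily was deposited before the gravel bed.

the basalt flow, the chalk bed, the limestone band, the mudstone, the siltstone

Directly stated before the gravel bed: the basalt flow, the chalk bed, and the mudstone.
The limestone band reaches the gravel bed via the limestone band → the mudstone → the gravel bed.
The siltstone reaches the gravel bed via the siltstone → the chalk bed → the gravel bed.
No chain forces the ash layer (or any of the others) ahead of the gravel bed.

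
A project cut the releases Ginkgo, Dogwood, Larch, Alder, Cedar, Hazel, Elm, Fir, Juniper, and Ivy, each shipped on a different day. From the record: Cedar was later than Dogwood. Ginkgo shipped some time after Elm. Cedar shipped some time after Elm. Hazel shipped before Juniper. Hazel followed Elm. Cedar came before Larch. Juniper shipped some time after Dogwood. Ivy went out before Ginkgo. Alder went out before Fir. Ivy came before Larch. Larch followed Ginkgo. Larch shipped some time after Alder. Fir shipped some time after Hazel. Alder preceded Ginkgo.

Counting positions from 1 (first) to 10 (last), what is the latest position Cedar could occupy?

Cedar must come before Larch — 1 release forced after it.
Everything else can be placed before Cedar in some valid order, so Cedar can sit as late as position 10 − 1 = 9.

9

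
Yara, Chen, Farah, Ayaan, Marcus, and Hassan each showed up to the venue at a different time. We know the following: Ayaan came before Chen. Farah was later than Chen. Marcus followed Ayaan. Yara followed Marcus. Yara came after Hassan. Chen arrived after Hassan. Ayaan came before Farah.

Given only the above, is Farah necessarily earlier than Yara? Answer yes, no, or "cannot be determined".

cannot be determined

No chain of stated constraints runs from Farah to Yara, and none runs from Yara to Farah either.
So the relative order of Farah and Yara is not fixed by the given facts.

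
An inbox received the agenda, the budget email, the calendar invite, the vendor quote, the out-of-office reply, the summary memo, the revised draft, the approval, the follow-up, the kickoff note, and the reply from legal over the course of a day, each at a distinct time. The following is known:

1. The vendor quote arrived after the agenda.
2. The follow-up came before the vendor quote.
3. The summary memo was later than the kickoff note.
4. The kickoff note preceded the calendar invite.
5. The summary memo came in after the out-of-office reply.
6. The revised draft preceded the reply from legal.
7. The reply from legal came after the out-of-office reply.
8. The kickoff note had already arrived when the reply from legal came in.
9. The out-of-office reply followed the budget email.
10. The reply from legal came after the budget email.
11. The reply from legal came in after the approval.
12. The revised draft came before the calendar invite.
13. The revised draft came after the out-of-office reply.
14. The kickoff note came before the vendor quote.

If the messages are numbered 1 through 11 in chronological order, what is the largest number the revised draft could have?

9

The revised draft must come before the calendar invite and the reply from legal — 2 messages forced after it.
Everything else can be placed before the revised draft in some valid order, so the revised draft can sit as late as position 11 − 2 = 9.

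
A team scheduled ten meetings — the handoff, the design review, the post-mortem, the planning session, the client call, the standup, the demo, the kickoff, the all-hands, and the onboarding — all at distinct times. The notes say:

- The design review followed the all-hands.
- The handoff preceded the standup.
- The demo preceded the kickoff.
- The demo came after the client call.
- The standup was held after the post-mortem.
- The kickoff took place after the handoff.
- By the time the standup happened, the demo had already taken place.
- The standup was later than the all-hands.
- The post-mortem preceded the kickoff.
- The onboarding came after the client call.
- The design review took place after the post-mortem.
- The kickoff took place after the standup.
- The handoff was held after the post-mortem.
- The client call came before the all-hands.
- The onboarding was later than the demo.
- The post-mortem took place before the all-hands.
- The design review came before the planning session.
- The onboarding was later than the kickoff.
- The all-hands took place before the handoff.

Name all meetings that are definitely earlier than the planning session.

Directly stated before the planning session: the design review.
The all-hands reaches the planning session via the all-hands → the design review → the planning session.
The client call reaches the planning session via the client call → the all-hands → the design review → the planning session.
The post-mortem reaches the planning session via the post-mortem → the design review → the planning session.
No chain forces the handoff (or any of the others) ahead of the planning session.

the all-hands, the client call, the design review, the post-mortem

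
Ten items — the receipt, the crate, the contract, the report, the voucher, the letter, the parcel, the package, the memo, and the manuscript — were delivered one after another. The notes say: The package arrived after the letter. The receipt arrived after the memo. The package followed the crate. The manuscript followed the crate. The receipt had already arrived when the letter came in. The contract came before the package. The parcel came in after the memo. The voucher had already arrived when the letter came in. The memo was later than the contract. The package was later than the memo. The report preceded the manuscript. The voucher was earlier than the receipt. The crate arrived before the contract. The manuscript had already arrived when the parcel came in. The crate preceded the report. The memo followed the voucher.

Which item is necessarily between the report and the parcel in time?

Tracing the constraints gives the report → the manuscript → the parcel, so the manuscript sits after the report and before the parcel.
No other item is forced both after the report and before the parcel.

the manuscript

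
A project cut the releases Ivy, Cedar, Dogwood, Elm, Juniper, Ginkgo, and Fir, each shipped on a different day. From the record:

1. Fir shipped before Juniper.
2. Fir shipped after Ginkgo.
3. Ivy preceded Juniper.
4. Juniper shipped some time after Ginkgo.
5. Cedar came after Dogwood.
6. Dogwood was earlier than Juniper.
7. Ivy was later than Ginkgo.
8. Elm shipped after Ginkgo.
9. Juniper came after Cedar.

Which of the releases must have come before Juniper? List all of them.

Directly stated before Juniper: Cedar, Dogwood, Fir, Ginkgo, and Ivy.
No chain forces Elm ahead of Juniper.

Cedar, Dogwood, Fir, Ginkgo, Ivy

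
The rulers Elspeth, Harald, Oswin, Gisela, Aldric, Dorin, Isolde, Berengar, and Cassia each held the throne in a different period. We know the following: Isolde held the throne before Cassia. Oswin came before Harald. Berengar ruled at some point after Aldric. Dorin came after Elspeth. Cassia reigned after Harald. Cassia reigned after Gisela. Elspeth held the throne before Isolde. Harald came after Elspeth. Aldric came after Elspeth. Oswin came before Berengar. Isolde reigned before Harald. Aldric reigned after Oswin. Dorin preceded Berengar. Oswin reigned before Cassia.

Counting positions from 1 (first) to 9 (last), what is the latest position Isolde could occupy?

7

Isolde must come before Cassia and Harald — 2 rulers forced after them.
Everything else can be placed before Isolde in some valid order, so Isolde can sit as late as position 9 − 2 = 7.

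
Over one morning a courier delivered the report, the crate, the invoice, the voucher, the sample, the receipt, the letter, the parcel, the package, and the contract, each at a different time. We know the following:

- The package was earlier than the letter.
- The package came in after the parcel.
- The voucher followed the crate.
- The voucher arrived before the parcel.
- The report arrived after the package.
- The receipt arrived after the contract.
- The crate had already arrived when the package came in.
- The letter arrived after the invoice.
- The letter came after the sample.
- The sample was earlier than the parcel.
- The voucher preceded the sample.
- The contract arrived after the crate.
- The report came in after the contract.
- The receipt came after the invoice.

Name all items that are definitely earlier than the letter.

Directly stated before the letter: the invoice, the package, and the sample.
The crate reaches the letter via the crate → the package → the letter.
The parcel reaches the letter via the parcel → the package → the letter.
The voucher reaches the letter via the voucher → the sample → the letter.
No chain forces the report (or any of the others) ahead of the letter.

the crate, the invoice, the package, the parcel, the sample, the voucher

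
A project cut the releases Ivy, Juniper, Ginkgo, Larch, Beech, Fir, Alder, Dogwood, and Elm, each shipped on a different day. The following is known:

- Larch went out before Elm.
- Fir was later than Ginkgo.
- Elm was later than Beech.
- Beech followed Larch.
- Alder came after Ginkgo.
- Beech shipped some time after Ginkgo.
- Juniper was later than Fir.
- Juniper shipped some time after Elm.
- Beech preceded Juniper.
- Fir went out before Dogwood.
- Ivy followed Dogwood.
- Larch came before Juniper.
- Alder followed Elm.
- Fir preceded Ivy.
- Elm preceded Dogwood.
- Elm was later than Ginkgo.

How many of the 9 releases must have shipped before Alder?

4

Directly stated before Alder: Elm and Ginkgo.
Beech reaches Alder via Beech → Elm → Alder.
Larch reaches Alder via Larch → Elm → Alder.
No chain forces Dogwood (or any of the others) ahead of Alder.
That's Beech, Elm, Ginkgo, and Larch — 4 in all.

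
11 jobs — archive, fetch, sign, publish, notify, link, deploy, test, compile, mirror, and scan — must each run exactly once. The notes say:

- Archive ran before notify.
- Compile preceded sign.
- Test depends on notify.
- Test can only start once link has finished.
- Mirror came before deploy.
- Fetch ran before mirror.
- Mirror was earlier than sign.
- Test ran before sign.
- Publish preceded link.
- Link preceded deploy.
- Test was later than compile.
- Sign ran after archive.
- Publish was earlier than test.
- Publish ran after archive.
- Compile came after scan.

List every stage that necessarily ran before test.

archive, compile, link, notify, publish, scan

Directly stated before test: compile, link, notify, and publish.
Archive reaches test via archive → publish → test.
Scan reaches test via scan → compile → test.
No chain forces mirror (or any of the others) ahead of test.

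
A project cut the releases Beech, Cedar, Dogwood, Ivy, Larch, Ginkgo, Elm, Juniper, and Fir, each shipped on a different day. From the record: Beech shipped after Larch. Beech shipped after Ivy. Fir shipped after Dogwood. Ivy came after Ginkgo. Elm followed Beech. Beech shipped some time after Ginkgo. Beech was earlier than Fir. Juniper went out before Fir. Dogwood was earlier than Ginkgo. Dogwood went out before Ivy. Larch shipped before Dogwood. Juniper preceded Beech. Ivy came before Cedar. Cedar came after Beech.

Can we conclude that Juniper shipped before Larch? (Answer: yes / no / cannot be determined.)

cannot be determined

No chain of stated constraints runs from Juniper to Larch, and none runs from Larch to Juniper either.
So the relative order of Juniper and Larch is not fixed by the given facts.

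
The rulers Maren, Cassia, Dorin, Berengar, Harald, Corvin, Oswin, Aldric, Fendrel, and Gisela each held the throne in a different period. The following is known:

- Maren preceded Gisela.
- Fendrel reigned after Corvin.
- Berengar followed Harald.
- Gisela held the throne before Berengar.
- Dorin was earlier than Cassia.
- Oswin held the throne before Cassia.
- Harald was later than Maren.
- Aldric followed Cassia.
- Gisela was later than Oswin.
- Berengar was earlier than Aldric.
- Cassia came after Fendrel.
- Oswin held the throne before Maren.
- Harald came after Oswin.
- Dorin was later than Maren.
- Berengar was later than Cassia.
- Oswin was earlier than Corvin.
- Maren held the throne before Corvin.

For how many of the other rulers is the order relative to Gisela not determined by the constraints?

5

Forced before Gisela: Maren and Oswin; forced after Gisela: Aldric and Berengar.
That leaves Cassia, Corvin, Dorin, Fendrel, and Harald with no forced order relative to Gisela — 5.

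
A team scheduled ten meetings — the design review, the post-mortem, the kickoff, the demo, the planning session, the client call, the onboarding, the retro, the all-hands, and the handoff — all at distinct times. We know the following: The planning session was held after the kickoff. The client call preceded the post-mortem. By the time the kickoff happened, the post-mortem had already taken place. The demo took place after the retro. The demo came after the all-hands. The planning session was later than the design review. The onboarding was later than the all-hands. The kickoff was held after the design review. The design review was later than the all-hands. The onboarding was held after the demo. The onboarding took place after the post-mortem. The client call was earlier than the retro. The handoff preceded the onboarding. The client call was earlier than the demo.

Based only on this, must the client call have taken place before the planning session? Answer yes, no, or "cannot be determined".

Chain the constraints: the client call → the post-mortem → the kickoff → the planning session. Each link is directly stated, so the client call comes before the planning session.

yes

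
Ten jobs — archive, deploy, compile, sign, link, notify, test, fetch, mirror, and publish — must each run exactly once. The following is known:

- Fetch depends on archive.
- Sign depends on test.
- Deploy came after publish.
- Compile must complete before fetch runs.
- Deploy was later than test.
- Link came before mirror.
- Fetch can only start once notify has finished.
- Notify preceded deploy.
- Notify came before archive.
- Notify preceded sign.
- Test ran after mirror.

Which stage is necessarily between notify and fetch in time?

Tracing the constraints gives notify → archive → fetch, so archive sits after notify and before fetch.
No other stage is forced both after notify and before fetch.

archive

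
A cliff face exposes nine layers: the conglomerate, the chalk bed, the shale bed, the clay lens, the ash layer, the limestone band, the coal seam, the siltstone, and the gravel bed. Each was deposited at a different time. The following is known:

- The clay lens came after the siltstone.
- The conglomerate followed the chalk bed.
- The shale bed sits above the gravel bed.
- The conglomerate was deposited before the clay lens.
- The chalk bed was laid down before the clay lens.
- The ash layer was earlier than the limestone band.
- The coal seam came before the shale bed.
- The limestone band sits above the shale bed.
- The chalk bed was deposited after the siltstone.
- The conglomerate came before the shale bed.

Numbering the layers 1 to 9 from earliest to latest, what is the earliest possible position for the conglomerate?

3

The chalk bed and the siltstone must both come before the conglomerate — 2 forced predecessors.
Nothing else is forced ahead of the conglomerate, so its earliest slot is position 2 + 1 = 3.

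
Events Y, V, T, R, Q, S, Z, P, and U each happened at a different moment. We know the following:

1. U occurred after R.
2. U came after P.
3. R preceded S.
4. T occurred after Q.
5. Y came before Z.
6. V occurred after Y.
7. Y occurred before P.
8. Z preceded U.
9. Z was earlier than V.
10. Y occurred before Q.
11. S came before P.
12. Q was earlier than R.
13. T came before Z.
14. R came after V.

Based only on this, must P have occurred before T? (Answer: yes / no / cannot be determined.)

Tracing the constraints gives T → Z → V → R → S → P, so T must come before P.
That means P cannot be before T.

no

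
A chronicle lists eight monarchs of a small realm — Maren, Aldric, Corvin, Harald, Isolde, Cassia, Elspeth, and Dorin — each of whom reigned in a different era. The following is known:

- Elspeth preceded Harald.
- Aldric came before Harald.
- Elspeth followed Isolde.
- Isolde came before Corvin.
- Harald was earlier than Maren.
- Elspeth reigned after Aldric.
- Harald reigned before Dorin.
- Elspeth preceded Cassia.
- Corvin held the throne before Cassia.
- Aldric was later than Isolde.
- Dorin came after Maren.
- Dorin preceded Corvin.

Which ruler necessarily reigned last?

Every other ruler has a chain of constraints placing them before Cassia, so Cassia is last.

Cassia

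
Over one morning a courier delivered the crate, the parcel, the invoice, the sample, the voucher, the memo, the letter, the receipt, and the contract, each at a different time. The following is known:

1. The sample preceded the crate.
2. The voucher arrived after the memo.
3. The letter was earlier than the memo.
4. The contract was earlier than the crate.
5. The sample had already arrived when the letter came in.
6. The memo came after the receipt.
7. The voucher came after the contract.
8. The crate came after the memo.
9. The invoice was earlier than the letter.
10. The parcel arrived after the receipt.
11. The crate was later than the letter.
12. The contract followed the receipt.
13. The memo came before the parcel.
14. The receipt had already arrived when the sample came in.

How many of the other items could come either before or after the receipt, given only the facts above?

Forced after the receipt: the contract, the crate, the letter, the memo, the parcel, the sample, and the voucher.
That leaves the invoice with no forced order relative to the receipt — 1.

1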